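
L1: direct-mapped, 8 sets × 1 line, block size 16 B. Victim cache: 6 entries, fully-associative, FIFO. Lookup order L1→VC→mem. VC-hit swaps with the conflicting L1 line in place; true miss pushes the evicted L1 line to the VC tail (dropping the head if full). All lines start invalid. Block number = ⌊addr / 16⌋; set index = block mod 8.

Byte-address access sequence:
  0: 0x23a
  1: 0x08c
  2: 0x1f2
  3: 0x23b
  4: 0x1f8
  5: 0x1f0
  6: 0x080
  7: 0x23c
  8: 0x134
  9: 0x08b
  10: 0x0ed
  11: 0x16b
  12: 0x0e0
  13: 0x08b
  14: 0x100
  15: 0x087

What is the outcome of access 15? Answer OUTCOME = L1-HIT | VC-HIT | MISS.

0: 0x23a (blk 35, set 3) → MISS  vc=[]
1: 0x8c (blk 8, set 0) → MISS  vc=[]
2: 0x1f2 (blk 31, set 7) → MISS  vc=[]
3: 0x23b (blk 35, set 3) → L1-HIT  vc=[]
4: 0x1f8 (blk 31, set 7) → L1-HIT  vc=[]
5: 0x1f0 (blk 31, set 7) → L1-HIT  vc=[]
6: 0x80 (blk 8, set 0) → L1-HIT  vc=[]
7: 0x23c (blk 35, set 3) → L1-HIT  vc=[]
8: 0x134 (blk 19, set 3) → MISS  vc=[35]
9: 0x8b (blk 8, set 0) → L1-HIT  vc=[35]
10: 0xed (blk 14, set 6) → MISS  vc=[35]
11: 0x16b (blk 22, set 6) → MISS  vc=[35, 14]
12: 0xe0 (blk 14, set 6) → VC-HIT  vc=[35, 22]
13: 0x8b (blk 8, set 0) → L1-HIT  vc=[35, 22]
14: 0x100 (blk 16, set 0) → MISS  vc=[35, 22, 8]
15: 0x87 (blk 8, set 0) → VC-HIT  vc=[35, 22, 16]

OUTCOME = VC-HIT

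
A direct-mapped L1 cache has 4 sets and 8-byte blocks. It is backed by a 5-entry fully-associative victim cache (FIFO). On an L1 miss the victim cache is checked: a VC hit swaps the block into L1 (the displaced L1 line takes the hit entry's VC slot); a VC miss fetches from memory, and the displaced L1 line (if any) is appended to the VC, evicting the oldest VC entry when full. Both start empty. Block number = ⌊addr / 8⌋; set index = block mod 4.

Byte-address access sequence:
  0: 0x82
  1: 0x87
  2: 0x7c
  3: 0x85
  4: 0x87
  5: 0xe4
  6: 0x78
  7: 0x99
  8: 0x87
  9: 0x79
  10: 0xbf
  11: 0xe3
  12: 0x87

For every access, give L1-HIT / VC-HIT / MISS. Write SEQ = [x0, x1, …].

SEQ = [MISS, L1-HIT, MISS, L1-HIT, L1-HIT, MISS, L1-HIT, MISS, VC-HIT, VC-HIT, MISS, VC-HIT, VC-HIT]

#0 0x82→b16/s0 MISS; vc=[]
#1 0x87→b16/s0 L1-HIT; vc=[]
#2 0x7c→b15/s3 MISS; vc=[]
#3 0x85→b16/s0 L1-HIT; vc=[]
#4 0x87→b16/s0 L1-HIT; vc=[]
#5 0xe4→b28/s0 MISS; vc=[16]
#6 0x78→b15/s3 L1-HIT; vc=[16]
#7 0x99→b19/s3 MISS; vc=[16,15]
#8 0x87→b16/s0 VC-HIT; vc=[28,15]
#9 0x79→b15/s3 VC-HIT; vc=[28,19]
#10 0xbf→b23/s3 MISS; vc=[28,19,15]
#11 0xe3→b28/s0 VC-HIT; vc=[16,19,15]
#12 0x87→b16/s0 VC-HIT; vc=[28,19,15]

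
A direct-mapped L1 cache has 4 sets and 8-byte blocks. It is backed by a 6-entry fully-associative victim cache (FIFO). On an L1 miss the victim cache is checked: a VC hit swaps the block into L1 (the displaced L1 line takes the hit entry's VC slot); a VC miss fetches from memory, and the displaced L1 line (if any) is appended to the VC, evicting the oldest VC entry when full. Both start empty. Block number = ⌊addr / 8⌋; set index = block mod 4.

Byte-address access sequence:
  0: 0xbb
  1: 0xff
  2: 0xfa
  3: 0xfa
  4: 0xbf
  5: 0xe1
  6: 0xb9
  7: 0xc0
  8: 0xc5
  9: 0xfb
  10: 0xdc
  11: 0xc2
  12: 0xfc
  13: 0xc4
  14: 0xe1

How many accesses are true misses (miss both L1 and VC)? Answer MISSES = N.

MISSES = 5

  [0] addr=0xbb blk=23 s=3: MISS | VC []
  [1] addr=0xff blk=31 s=3: MISS | VC [23]
  [2] addr=0xfa blk=31 s=3: L1-HIT | VC [23]
  [3] addr=0xfa blk=31 s=3: L1-HIT | VC [23]
  [4] addr=0xbf blk=23 s=3: VC-HIT | VC [31]
  [5] addr=0xe1 blk=28 s=0: MISS | VC [31]
  [6] addr=0xb9 blk=23 s=3: L1-HIT | VC [31]
  [7] addr=0xc0 blk=24 s=0: MISS | VC [31, 28]
  [8] addr=0xc5 blk=24 s=0: L1-HIT | VC [31, 28]
  [9] addr=0xfb blk=31 s=3: VC-HIT | VC [23, 28]
  [10] addr=0xdc blk=27 s=3: MISS | VC [23, 28, 31]
  [11] addr=0xc2 blk=24 s=0: L1-HIT | VC [23, 28, 31]
  [12] addr=0xfc blk=31 s=3: VC-HIT | VC [23, 28, 27]
  [13] addr=0xc4 blk=24 s=0: L1-HIT | VC [23, 28, 27]
  [14] addr=0xe1 blk=28 s=0: VC-HIT | VC [23, 24, 27]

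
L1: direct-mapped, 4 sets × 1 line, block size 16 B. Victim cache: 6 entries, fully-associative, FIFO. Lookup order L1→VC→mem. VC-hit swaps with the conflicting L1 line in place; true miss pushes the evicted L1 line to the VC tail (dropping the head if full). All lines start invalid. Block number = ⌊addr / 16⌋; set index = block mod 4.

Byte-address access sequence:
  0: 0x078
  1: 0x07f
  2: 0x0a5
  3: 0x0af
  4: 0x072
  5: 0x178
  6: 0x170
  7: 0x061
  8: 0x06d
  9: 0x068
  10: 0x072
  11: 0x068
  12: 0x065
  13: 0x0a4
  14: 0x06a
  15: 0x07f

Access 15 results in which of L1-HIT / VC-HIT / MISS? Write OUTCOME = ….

OUTCOME = L1-HIT

#0 0x78→b7/s3 MISS; vc=[]
#1 0x7f→b7/s3 L1-HIT; vc=[]
#2 0xa5→b10/s2 MISS; vc=[]
#3 0xaf→b10/s2 L1-HIT; vc=[]
#4 0x72→b7/s3 L1-HIT; vc=[]
#5 0x178→b23/s3 MISS; vc=[7]
#6 0x170→b23/s3 L1-HIT; vc=[7]
#7 0x61→b6/s2 MISS; vc=[7,10]
#8 0x6d→b6/s2 L1-HIT; vc=[7,10]
#9 0x68→b6/s2 L1-HIT; vc=[7,10]
#10 0x72→b7/s3 VC-HIT; vc=[23,10]
#11 0x68→b6/s2 L1-HIT; vc=[23,10]
#12 0x65→b6/s2 L1-HIT; vc=[23,10]
#13 0xa4→b10/s2 VC-HIT; vc=[23,6]
#14 0x6a→b6/s2 VC-HIT; vc=[23,10]
#15 0x7f→b7/s3 L1-HIT; vc=[23,10]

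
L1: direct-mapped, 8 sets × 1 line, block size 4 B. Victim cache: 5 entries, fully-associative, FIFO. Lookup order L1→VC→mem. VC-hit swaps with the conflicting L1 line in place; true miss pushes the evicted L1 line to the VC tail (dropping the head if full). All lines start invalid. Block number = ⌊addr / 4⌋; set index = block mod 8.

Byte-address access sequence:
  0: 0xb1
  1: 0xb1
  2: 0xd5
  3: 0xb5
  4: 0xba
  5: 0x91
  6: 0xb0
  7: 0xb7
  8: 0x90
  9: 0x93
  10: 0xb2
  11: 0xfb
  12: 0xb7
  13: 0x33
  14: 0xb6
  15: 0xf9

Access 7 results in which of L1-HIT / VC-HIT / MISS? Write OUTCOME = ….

OUTCOME = L1-HIT

  [0] addr=0xb1 blk=44 s=4: MISS | VC []
  [1] addr=0xb1 blk=44 s=4: L1-HIT | VC []
  [2] addr=0xd5 blk=53 s=5: MISS | VC []
  [3] addr=0xb5 blk=45 s=5: MISS | VC [53]
  [4] addr=0xba blk=46 s=6: MISS | VC [53]
  [5] addr=0x91 blk=36 s=4: MISS | VC [53, 44]
  [6] addr=0xb0 blk=44 s=4: VC-HIT | VC [53, 36]
  [7] addr=0xb7 blk=45 s=5: L1-HIT | VC [53, 36]
  [8] addr=0x90 blk=36 s=4: VC-HIT | VC [53, 44]
  [9] addr=0x93 blk=36 s=4: L1-HIT | VC [53, 44]
  [10] addr=0xb2 blk=44 s=4: VC-HIT | VC [53, 36]
  [11] addr=0xfb blk=62 s=6: MISS | VC [53, 36, 46]
  [12] addr=0xb7 blk=45 s=5: L1-HIT | VC [53, 36, 46]
  [13] addr=0x33 blk=12 s=4: MISS | VC [53, 36, 46, 44]
  [14] addr=0xb6 blk=45 s=5: L1-HIT | VC [53, 36, 46, 44]
  [15] addr=0xf9 blk=62 s=6: L1-HIT | VC [53, 36, 46, 44]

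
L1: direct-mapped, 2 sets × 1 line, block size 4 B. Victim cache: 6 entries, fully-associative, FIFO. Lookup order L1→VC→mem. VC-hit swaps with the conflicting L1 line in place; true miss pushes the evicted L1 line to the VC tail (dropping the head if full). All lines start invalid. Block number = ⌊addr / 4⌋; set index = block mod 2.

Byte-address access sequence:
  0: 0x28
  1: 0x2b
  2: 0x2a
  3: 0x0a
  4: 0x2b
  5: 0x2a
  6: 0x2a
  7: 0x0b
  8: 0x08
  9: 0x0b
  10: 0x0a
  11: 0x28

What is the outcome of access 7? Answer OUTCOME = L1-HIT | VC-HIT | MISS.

OUTCOME = VC-HIT

  [0] addr=0x28 blk=10 s=0: MISS | VC []
  [1] addr=0x2b blk=10 s=0: L1-HIT | VC []
  [2] addr=0x2a blk=10 s=0: L1-HIT | VC []
  [3] addr=0xa blk=2 s=0: MISS | VC [10]
  [4] addr=0x2b blk=10 s=0: VC-HIT | VC [2]
  [5] addr=0x2a blk=10 s=0: L1-HIT | VC [2]
  [6] addr=0x2a blk=10 s=0: L1-HIT | VC [2]
  [7] addr=0xb blk=2 s=0: VC-HIT | VC [10]
  [8] addr=0x8 blk=2 s=0: L1-HIT | VC [10]
  [9] addr=0xb blk=2 s=0: L1-HIT | VC [10]
  [10] addr=0xa blk=2 s=0: L1-HIT | VC [10]
  [11] addr=0x28 blk=10 s=0: VC-HIT | VC [2]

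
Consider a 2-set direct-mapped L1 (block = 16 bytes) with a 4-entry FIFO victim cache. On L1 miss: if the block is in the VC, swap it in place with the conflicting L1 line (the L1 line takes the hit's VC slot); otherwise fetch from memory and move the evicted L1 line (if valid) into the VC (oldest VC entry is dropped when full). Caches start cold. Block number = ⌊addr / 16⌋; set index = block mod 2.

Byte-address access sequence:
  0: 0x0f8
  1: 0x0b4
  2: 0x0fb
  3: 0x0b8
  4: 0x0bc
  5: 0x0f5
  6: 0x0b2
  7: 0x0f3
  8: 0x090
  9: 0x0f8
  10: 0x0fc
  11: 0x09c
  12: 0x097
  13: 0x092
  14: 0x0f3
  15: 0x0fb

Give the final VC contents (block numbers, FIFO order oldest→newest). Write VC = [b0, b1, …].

#0 0xf8→b15/s1 MISS; vc=[]
#1 0xb4→b11/s1 MISS; vc=[15]
#2 0xfb→b15/s1 VC-HIT; vc=[11]
#3 0xb8→b11/s1 VC-HIT; vc=[15]
#4 0xbc→b11/s1 L1-HIT; vc=[15]
#5 0xf5→b15/s1 VC-HIT; vc=[11]
#6 0xb2→b11/s1 VC-HIT; vc=[15]
#7 0xf3→b15/s1 VC-HIT; vc=[11]
#8 0x90→b9/s1 MISS; vc=[11,15]
#9 0xf8→b15/s1 VC-HIT; vc=[11,9]
#10 0xfc→b15/s1 L1-HIT; vc=[11,9]
#11 0x9c→b9/s1 VC-HIT; vc=[11,15]
#12 0x97→b9/s1 L1-HIT; vc=[11,15]
#13 0x92→b9/s1 L1-HIT; vc=[11,15]
#14 0xf3→b15/s1 VC-HIT; vc=[11,9]
#15 0xfb→b15/s1 L1-HIT; vc=[11,9]

VC = [11, 9]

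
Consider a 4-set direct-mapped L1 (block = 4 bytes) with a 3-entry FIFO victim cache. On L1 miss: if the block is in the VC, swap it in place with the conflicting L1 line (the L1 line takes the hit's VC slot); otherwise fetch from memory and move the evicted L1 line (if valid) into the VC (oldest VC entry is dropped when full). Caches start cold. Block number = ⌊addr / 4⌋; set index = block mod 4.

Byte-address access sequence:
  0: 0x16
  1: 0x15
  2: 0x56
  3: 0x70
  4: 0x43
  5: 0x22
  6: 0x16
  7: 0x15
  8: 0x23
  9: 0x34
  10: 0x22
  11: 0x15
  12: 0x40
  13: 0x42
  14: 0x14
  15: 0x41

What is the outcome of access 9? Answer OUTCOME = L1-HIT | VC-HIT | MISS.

OUTCOME = MISS

#0 0x16→b5/s1 MISS; vc=[]
#1 0x15→b5/s1 L1-HIT; vc=[]
#2 0x56→b21/s1 MISS; vc=[5]
#3 0x70→b28/s0 MISS; vc=[5]
#4 0x43→b16/s0 MISS; vc=[5,28]
#5 0x22→b8/s0 MISS; vc=[5,28,16]
#6 0x16→b5/s1 VC-HIT; vc=[21,28,16]
#7 0x15→b5/s1 L1-HIT; vc=[21,28,16]
#8 0x23→b8/s0 L1-HIT; vc=[21,28,16]
#9 0x34→b13/s1 MISS; vc=[28,16,5]
#10 0x22→b8/s0 L1-HIT; vc=[28,16,5]
#11 0x15→b5/s1 VC-HIT; vc=[28,16,13]
#12 0x40→b16/s0 VC-HIT; vc=[28,8,13]
#13 0x42→b16/s0 L1-HIT; vc=[28,8,13]
#14 0x14→b5/s1 L1-HIT; vc=[28,8,13]
#15 0x41→b16/s0 L1-HIT; vc=[28,8,13]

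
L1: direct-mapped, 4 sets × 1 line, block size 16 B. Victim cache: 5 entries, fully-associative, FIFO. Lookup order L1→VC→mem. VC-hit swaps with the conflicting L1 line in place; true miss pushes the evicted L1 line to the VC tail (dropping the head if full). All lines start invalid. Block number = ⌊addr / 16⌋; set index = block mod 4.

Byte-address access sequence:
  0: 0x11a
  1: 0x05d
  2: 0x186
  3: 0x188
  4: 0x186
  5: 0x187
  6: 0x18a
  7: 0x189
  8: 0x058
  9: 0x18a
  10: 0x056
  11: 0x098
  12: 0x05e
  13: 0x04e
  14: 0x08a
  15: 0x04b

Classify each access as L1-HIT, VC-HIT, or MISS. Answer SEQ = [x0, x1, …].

#0 0x11a→b17/s1 MISS; vc=[]
#1 0x5d→b5/s1 MISS; vc=[17]
#2 0x186→b24/s0 MISS; vc=[17]
#3 0x188→b24/s0 L1-HIT; vc=[17]
#4 0x186→b24/s0 L1-HIT; vc=[17]
#5 0x187→b24/s0 L1-HIT; vc=[17]
#6 0x18a→b24/s0 L1-HIT; vc=[17]
#7 0x189→b24/s0 L1-HIT; vc=[17]
#8 0x58→b5/s1 L1-HIT; vc=[17]
#9 0x18a→b24/s0 L1-HIT; vc=[17]
#10 0x56→b5/s1 L1-HIT; vc=[17]
#11 0x98→b9/s1 MISS; vc=[17,5]
#12 0x5e→b5/s1 VC-HIT; vc=[17,9]
#13 0x4e→b4/s0 MISS; vc=[17,9,24]
#14 0x8a→b8/s0 MISS; vc=[17,9,24,4]
#15 0x4b→b4/s0 VC-HIT; vc=[17,9,24,8]

SEQ = [MISS, MISS, MISS, L1-HIT, L1-HIT, L1-HIT, L1-HIT, L1-HIT, L1-HIT, L1-HIT, L1-HIT, MISS, VC-HIT, MISS, MISS, VC-HIT]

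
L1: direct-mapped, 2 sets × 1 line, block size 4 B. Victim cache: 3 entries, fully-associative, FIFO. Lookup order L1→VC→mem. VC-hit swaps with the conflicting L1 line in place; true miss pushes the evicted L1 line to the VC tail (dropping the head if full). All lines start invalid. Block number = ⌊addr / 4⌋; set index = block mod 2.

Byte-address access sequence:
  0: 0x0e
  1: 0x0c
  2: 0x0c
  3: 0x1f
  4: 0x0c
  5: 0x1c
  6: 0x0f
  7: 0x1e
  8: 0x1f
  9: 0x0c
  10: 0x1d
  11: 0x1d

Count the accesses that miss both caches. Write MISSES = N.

MISSES = 2

0: 0xe (blk 3, set 1) → MISS  vc=[]
1: 0xc (blk 3, set 1) → L1-HIT  vc=[]
2: 0xc (blk 3, set 1) → L1-HIT  vc=[]
3: 0x1f (blk 7, set 1) → MISS  vc=[3]
4: 0xc (blk 3, set 1) → VC-HIT  vc=[7]
5: 0x1c (blk 7, set 1) → VC-HIT  vc=[3]
6: 0xf (blk 3, set 1) → VC-HIT  vc=[7]
7: 0x1e (blk 7, set 1) → VC-HIT  vc=[3]
8: 0x1f (blk 7, set 1) → L1-HIT  vc=[3]
9: 0xc (blk 3, set 1) → VC-HIT  vc=[7]
10: 0x1d (blk 7, set 1) → VC-HIT  vc=[3]
11: 0x1d (blk 7, set 1) → L1-HIT  vc=[3]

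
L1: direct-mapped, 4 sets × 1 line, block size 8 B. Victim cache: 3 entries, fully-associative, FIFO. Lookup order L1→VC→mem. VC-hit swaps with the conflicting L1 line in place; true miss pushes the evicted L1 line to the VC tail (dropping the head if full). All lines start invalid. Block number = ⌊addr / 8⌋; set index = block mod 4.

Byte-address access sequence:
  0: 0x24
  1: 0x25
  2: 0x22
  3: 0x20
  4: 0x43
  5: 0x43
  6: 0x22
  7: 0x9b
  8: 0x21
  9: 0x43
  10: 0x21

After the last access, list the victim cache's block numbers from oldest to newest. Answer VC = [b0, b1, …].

#0 0x24→b4/s0 MISS; vc=[]
#1 0x25→b4/s0 L1-HIT; vc=[]
#2 0x22→b4/s0 L1-HIT; vc=[]
#3 0x20→b4/s0 L1-HIT; vc=[]
#4 0x43→b8/s0 MISS; vc=[4]
#5 0x43→b8/s0 L1-HIT; vc=[4]
#6 0x22→b4/s0 VC-HIT; vc=[8]
#7 0x9b→b19/s3 MISS; vc=[8]
#8 0x21→b4/s0 L1-HIT; vc=[8]
#9 0x43→b8/s0 VC-HIT; vc=[4]
#10 0x21→b4/s0 VC-HIT; vc=[8]

VC = [8]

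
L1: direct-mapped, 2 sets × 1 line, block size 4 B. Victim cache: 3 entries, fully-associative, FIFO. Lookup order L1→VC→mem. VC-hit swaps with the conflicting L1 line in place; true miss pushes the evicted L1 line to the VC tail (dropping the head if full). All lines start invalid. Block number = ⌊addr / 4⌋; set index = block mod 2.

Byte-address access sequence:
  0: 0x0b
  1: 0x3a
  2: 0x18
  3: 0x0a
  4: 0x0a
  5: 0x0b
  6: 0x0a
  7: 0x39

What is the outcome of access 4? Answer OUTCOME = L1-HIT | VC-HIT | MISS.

OUTCOME = L1-HIT

#0 0xb→b2/s0 MISS; vc=[]
#1 0x3a→b14/s0 MISS; vc=[2]
#2 0x18→b6/s0 MISS; vc=[2,14]
#3 0xa→b2/s0 VC-HIT; vc=[6,14]
#4 0xa→b2/s0 L1-HIT; vc=[6,14]
#5 0xb→b2/s0 L1-HIT; vc=[6,14]
#6 0xa→b2/s0 L1-HIT; vc=[6,14]
#7 0x39→b14/s0 VC-HIT; vc=[6,2]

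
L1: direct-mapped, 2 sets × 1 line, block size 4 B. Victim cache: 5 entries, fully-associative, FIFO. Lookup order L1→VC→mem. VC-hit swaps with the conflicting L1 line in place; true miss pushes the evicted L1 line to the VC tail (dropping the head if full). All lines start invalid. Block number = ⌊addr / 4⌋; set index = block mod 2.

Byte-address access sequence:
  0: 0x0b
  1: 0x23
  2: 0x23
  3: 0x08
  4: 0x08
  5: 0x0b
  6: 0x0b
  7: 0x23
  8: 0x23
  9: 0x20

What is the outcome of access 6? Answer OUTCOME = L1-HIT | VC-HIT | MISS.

OUTCOME = L1-HIT

#0 0xb→b2/s0 MISS; vc=[]
#1 0x23→b8/s0 MISS; vc=[2]
#2 0x23→b8/s0 L1-HIT; vc=[2]
#3 0x8→b2/s0 VC-HIT; vc=[8]
#4 0x8→b2/s0 L1-HIT; vc=[8]
#5 0xb→b2/s0 L1-HIT; vc=[8]
#6 0xb→b2/s0 L1-HIT; vc=[8]
#7 0x23→b8/s0 VC-HIT; vc=[2]
#8 0x23→b8/s0 L1-HIT; vc=[2]
#9 0x20→b8/s0 L1-HIT; vc=[2]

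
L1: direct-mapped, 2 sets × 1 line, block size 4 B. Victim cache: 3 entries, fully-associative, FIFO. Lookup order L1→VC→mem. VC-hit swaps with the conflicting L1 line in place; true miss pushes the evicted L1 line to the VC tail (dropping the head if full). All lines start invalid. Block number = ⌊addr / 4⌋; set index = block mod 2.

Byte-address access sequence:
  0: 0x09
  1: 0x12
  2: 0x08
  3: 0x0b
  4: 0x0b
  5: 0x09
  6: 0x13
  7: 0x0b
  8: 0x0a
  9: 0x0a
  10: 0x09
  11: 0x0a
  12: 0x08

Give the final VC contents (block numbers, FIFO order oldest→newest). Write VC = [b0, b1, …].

VC = [4]

#0 0x9→b2/s0 MISS; vc=[]
#1 0x12→b4/s0 MISS; vc=[2]
#2 0x8→b2/s0 VC-HIT; vc=[4]
#3 0xb→b2/s0 L1-HIT; vc=[4]
#4 0xb→b2/s0 L1-HIT; vc=[4]
#5 0x9→b2/s0 L1-HIT; vc=[4]
#6 0x13→b4/s0 VC-HIT; vc=[2]
#7 0xb→b2/s0 VC-HIT; vc=[4]
#8 0xa→b2/s0 L1-HIT; vc=[4]
#9 0xa→b2/s0 L1-HIT; vc=[4]
#10 0x9→b2/s0 L1-HIT; vc=[4]
#11 0xa→b2/s0 L1-HIT; vc=[4]
#12 0x8→b2/s0 L1-HIT; vc=[4]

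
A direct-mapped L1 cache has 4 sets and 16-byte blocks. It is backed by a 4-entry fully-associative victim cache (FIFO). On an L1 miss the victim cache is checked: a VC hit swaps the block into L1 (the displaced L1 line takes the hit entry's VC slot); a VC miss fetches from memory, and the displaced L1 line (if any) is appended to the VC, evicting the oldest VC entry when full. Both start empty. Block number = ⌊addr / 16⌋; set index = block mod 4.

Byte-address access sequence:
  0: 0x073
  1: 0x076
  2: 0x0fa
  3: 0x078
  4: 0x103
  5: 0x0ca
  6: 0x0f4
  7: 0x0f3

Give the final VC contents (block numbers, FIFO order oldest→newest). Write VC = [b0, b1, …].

VC = [7, 16]

  [0] addr=0x73 blk=7 s=3: MISS | VC []
  [1] addr=0x76 blk=7 s=3: L1-HIT | VC []
  [2] addr=0xfa blk=15 s=3: MISS | VC [7]
  [3] addr=0x78 blk=7 s=3: VC-HIT | VC [15]
  [4] addr=0x103 blk=16 s=0: MISS | VC [15]
  [5] addr=0xca blk=12 s=0: MISS | VC [15, 16]
  [6] addr=0xf4 blk=15 s=3: VC-HIT | VC [7, 16]
  [7] addr=0xf3 blk=15 s=3: L1-HIT | VC [7, 16]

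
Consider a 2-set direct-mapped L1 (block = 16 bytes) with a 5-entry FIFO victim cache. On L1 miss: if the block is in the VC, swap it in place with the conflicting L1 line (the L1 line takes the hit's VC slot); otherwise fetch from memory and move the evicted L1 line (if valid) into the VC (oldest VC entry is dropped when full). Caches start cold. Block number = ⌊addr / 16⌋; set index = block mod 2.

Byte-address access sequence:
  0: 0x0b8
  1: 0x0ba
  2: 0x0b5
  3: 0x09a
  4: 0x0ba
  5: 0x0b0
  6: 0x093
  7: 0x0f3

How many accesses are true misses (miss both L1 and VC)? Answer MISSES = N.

MISSES = 3

#0 0xb8→b11/s1 MISS; vc=[]
#1 0xba→b11/s1 L1-HIT; vc=[]
#2 0xb5→b11/s1 L1-HIT; vc=[]
#3 0x9a→b9/s1 MISS; vc=[11]
#4 0xba→b11/s1 VC-HIT; vc=[9]
#5 0xb0→b11/s1 L1-HIT; vc=[9]
#6 0x93→b9/s1 VC-HIT; vc=[11]
#7 0xf3→b15/s1 MISS; vc=[11,9]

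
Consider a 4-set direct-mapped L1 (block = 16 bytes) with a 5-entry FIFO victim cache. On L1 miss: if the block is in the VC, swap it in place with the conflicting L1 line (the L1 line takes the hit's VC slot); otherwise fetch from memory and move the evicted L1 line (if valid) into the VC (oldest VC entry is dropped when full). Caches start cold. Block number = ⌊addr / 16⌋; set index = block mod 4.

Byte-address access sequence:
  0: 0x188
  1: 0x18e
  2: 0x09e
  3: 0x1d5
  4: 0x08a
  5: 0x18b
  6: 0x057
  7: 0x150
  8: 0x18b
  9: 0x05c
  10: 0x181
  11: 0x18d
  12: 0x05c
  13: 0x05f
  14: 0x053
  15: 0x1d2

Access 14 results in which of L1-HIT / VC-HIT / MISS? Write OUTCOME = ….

0: 0x188 (blk 24, set 0) → MISS  vc=[]
1: 0x18e (blk 24, set 0) → L1-HIT  vc=[]
2: 0x9e (blk 9, set 1) → MISS  vc=[]
3: 0x1d5 (blk 29, set 1) → MISS  vc=[9]
4: 0x8a (blk 8, set 0) → MISS  vc=[9, 24]
5: 0x18b (blk 24, set 0) → VC-HIT  vc=[9, 8]
6: 0x57 (blk 5, set 1) → MISS  vc=[9, 8, 29]
7: 0x150 (blk 21, set 1) → MISS  vc=[9, 8, 29, 5]
8: 0x18b (blk 24, set 0) → L1-HIT  vc=[9, 8, 29, 5]
9: 0x5c (blk 5, set 1) → VC-HIT  vc=[9, 8, 29, 21]
10: 0x181 (blk 24, set 0) → L1-HIT  vc=[9, 8, 29, 21]
11: 0x18d (blk 24, set 0) → L1-HIT  vc=[9, 8, 29, 21]
12: 0x5c (blk 5, set 1) → L1-HIT  vc=[9, 8, 29, 21]
13: 0x5f (blk 5, set 1) → L1-HIT  vc=[9, 8, 29, 21]
14: 0x53 (blk 5, set 1) → L1-HIT  vc=[9, 8, 29, 21]
15: 0x1d2 (blk 29, set 1) → VC-HIT  vc=[9, 8, 5, 21]

OUTCOME = L1-HIT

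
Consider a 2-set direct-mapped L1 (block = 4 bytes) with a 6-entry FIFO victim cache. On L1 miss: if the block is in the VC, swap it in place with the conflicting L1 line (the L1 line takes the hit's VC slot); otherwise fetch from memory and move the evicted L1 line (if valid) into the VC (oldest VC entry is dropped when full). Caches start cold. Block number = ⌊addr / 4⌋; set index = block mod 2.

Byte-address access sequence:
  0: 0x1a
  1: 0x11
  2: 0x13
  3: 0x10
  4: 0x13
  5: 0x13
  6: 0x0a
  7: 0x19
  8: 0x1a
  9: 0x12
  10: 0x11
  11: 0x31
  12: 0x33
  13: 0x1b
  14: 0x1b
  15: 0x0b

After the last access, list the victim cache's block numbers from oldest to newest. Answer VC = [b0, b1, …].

#0 0x1a→b6/s0 MISS; vc=[]
#1 0x11→b4/s0 MISS; vc=[6]
#2 0x13→b4/s0 L1-HIT; vc=[6]
#3 0x10→b4/s0 L1-HIT; vc=[6]
#4 0x13→b4/s0 L1-HIT; vc=[6]
#5 0x13→b4/s0 L1-HIT; vc=[6]
#6 0xa→b2/s0 MISS; vc=[6,4]
#7 0x19→b6/s0 VC-HIT; vc=[2,4]
#8 0x1a→b6/s0 L1-HIT; vc=[2,4]
#9 0x12→b4/s0 VC-HIT; vc=[2,6]
#10 0x11→b4/s0 L1-HIT; vc=[2,6]
#11 0x31→b12/s0 MISS; vc=[2,6,4]
#12 0x33→b12/s0 L1-HIT; vc=[2,6,4]
#13 0x1b→b6/s0 VC-HIT; vc=[2,12,4]
#14 0x1b→b6/s0 L1-HIT; vc=[2,12,4]
#15 0xb→b2/s0 VC-HIT; vc=[6,12,4]

VC = [6, 12, 4]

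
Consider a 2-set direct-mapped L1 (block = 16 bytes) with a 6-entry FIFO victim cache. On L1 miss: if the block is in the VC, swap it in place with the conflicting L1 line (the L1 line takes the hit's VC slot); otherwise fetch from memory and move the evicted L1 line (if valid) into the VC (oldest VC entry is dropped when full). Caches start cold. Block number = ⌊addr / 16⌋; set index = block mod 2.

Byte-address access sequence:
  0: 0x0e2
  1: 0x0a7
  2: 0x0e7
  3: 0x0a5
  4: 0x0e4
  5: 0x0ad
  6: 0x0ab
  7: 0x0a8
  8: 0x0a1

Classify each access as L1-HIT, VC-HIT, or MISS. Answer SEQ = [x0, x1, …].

SEQ = [MISS, MISS, VC-HIT, VC-HIT, VC-HIT, VC-HIT, L1-HIT, L1-HIT, L1-HIT]

  [0] addr=0xe2 blk=14 s=0: MISS | VC []
  [1] addr=0xa7 blk=10 s=0: MISS | VC [14]
  [2] addr=0xe7 blk=14 s=0: VC-HIT | VC [10]
  [3] addr=0xa5 blk=10 s=0: VC-HIT | VC [14]
  [4] addr=0xe4 blk=14 s=0: VC-HIT | VC [10]
  [5] addr=0xad blk=10 s=0: VC-HIT | VC [14]
  [6] addr=0xab blk=10 s=0: L1-HIT | VC [14]
  [7] addr=0xa8 blk=10 s=0: L1-HIT | VC [14]
  [8] addr=0xa1 blk=10 s=0: L1-HIT | VC [14]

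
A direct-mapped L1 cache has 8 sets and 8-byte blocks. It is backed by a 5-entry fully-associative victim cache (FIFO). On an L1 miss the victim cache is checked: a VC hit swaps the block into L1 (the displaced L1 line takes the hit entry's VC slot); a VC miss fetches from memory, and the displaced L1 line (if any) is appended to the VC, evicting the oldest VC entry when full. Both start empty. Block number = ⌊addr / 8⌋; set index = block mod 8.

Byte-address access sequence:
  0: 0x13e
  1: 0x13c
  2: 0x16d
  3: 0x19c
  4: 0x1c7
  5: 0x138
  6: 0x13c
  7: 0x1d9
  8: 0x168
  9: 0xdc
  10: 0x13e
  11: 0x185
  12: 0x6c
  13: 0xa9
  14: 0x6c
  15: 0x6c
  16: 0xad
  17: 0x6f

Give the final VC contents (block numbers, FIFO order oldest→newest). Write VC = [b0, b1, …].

VC = [51, 59, 56, 45, 21]

#0 0x13e→b39/s7 MISS; vc=[]
#1 0x13c→b39/s7 L1-HIT; vc=[]
#2 0x16d→b45/s5 MISS; vc=[]
#3 0x19c→b51/s3 MISS; vc=[]
#4 0x1c7→b56/s0 MISS; vc=[]
#5 0x138→b39/s7 L1-HIT; vc=[]
#6 0x13c→b39/s7 L1-HIT; vc=[]
#7 0x1d9→b59/s3 MISS; vc=[51]
#8 0x168→b45/s5 L1-HIT; vc=[51]
#9 0xdc→b27/s3 MISS; vc=[51,59]
#10 0x13e→b39/s7 L1-HIT; vc=[51,59]
#11 0x185→b48/s0 MISS; vc=[51,59,56]
#12 0x6c→b13/s5 MISS; vc=[51,59,56,45]
#13 0xa9→b21/s5 MISS; vc=[51,59,56,45,13]
#14 0x6c→b13/s5 VC-HIT; vc=[51,59,56,45,21]
#15 0x6c→b13/s5 L1-HIT; vc=[51,59,56,45,21]
#16 0xad→b21/s5 VC-HIT; vc=[51,59,56,45,13]
#17 0x6f→b13/s5 VC-HIT; vc=[51,59,56,45,21]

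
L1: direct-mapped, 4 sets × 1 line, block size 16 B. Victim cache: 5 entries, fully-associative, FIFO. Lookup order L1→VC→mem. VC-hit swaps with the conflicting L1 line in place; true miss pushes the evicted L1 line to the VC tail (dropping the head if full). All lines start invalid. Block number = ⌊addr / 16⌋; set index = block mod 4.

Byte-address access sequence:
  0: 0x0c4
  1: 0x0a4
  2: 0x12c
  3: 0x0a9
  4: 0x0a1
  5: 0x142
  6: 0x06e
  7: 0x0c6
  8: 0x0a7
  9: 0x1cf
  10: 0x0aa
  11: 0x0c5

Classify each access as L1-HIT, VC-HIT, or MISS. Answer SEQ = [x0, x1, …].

0: 0xc4 (blk 12, set 0) → MISS  vc=[]
1: 0xa4 (blk 10, set 2) → MISS  vc=[]
2: 0x12c (blk 18, set 2) → MISS  vc=[10]
3: 0xa9 (blk 10, set 2) → VC-HIT  vc=[18]
4: 0xa1 (blk 10, set 2) → L1-HIT  vc=[18]
5: 0x142 (blk 20, set 0) → MISS  vc=[18, 12]
6: 0x6e (blk 6, set 2) → MISS  vc=[18, 12, 10]
7: 0xc6 (blk 12, set 0) → VC-HIT  vc=[18, 20, 10]
8: 0xa7 (blk 10, set 2) → VC-HIT  vc=[18, 20, 6]
9: 0x1cf (blk 28, set 0) → MISS  vc=[18, 20, 6, 12]
10: 0xaa (blk 10, set 2) → L1-HIT  vc=[18, 20, 6, 12]
11: 0xc5 (blk 12, set 0) → VC-HIT  vc=[18, 20, 6, 28]

SEQ = [MISS, MISS, MISS, VC-HIT, L1-HIT, MISS, MISS, VC-HIT, VC-HIT, MISS, L1-HIT, VC-HIT]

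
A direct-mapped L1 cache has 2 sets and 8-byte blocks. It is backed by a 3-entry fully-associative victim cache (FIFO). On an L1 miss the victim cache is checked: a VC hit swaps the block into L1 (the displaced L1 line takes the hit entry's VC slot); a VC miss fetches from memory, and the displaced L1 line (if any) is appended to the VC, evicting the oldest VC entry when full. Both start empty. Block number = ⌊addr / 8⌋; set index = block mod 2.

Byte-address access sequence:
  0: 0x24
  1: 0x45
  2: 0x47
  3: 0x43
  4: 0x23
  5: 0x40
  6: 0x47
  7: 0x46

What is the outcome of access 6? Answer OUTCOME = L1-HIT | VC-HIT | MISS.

#0 0x24→b4/s0 MISS; vc=[]
#1 0x45→b8/s0 MISS; vc=[4]
#2 0x47→b8/s0 L1-HIT; vc=[4]
#3 0x43→b8/s0 L1-HIT; vc=[4]
#4 0x23→b4/s0 VC-HIT; vc=[8]
#5 0x40→b8/s0 VC-HIT; vc=[4]
#6 0x47→b8/s0 L1-HIT; vc=[4]
#7 0x46→b8/s0 L1-HIT; vc=[4]

OUTCOME = L1-HIT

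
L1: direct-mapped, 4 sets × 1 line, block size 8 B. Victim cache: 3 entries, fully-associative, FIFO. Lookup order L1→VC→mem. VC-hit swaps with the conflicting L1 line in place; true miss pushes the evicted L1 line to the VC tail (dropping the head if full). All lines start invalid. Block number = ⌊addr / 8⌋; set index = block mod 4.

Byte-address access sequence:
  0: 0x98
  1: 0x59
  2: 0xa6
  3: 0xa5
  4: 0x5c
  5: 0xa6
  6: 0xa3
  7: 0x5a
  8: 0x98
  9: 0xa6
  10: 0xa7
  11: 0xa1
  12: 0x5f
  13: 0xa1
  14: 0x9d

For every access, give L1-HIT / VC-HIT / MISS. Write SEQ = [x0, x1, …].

  [0] addr=0x98 blk=19 s=3: MISS | VC []
  [1] addr=0x59 blk=11 s=3: MISS | VC [19]
  [2] addr=0xa6 blk=20 s=0: MISS | VC [19]
  [3] addr=0xa5 blk=20 s=0: L1-HIT | VC [19]
  [4] addr=0x5c blk=11 s=3: L1-HIT | VC [19]
  [5] addr=0xa6 blk=20 s=0: L1-HIT | VC [19]
  [6] addr=0xa3 blk=20 s=0: L1-HIT | VC [19]
  [7] addr=0x5a blk=11 s=3: L1-HIT | VC [19]
  [8] addr=0x98 blk=19 s=3: VC-HIT | VC [11]
  [9] addr=0xa6 blk=20 s=0: L1-HIT | VC [11]
  [10] addr=0xa7 blk=20 s=0: L1-HIT | VC [11]
  [11] addr=0xa1 blk=20 s=0: L1-HIT | VC [11]
  [12] addr=0x5f blk=11 s=3: VC-HIT | VC [19]
  [13] addr=0xa1 blk=20 s=0: L1-HIT | VC [19]
  [14] addr=0x9d blk=19 s=3: VC-HIT | VC [11]

SEQ = [MISS, MISS, MISS, L1-HIT, L1-HIT, L1-HIT, L1-HIT, L1-HIT, VC-HIT, L1-HIT, L1-HIT, L1-HIT, VC-HIT, L1-HIT, VC-HIT]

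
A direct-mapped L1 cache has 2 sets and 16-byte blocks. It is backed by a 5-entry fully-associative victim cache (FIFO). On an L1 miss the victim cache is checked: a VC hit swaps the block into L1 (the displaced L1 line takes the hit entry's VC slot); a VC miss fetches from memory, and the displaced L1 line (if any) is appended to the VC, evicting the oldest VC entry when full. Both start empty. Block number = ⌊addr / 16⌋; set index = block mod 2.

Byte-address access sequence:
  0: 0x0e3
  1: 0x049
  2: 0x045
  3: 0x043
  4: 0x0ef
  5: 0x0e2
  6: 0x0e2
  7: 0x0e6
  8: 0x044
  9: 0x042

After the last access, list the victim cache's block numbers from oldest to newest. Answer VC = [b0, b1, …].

#0 0xe3→b14/s0 MISS; vc=[]
#1 0x49→b4/s0 MISS; vc=[14]
#2 0x45→b4/s0 L1-HIT; vc=[14]
#3 0x43→b4/s0 L1-HIT; vc=[14]
#4 0xef→b14/s0 VC-HIT; vc=[4]
#5 0xe2→b14/s0 L1-HIT; vc=[4]
#6 0xe2→b14/s0 L1-HIT; vc=[4]
#7 0xe6→b14/s0 L1-HIT; vc=[4]
#8 0x44→b4/s0 VC-HIT; vc=[14]
#9 0x42→b4/s0 L1-HIT; vc=[14]

VC = [14]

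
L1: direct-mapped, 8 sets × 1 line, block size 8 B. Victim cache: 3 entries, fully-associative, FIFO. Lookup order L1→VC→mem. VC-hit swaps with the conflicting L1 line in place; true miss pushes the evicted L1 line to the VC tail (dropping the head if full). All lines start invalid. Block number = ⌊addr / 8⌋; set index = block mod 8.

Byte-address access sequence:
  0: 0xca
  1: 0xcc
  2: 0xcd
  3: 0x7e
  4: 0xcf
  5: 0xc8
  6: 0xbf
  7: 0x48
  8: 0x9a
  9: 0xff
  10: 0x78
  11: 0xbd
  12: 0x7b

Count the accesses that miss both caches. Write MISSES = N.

MISSES = 6

0: 0xca (blk 25, set 1) → MISS  vc=[]
1: 0xcc (blk 25, set 1) → L1-HIT  vc=[]
2: 0xcd (blk 25, set 1) → L1-HIT  vc=[]
3: 0x7e (blk 15, set 7) → MISS  vc=[]
4: 0xcf (blk 25, set 1) → L1-HIT  vc=[]
5: 0xc8 (blk 25, set 1) → L1-HIT  vc=[]
6: 0xbf (blk 23, set 7) → MISS  vc=[15]
7: 0x48 (blk 9, set 1) → MISS  vc=[15, 25]
8: 0x9a (blk 19, set 3) → MISS  vc=[15, 25]
9: 0xff (blk 31, set 7) → MISS  vc=[15, 25, 23]
10: 0x78 (blk 15, set 7) → VC-HIT  vc=[31, 25, 23]
11: 0xbd (blk 23, set 7) → VC-HIT  vc=[31, 25, 15]
12: 0x7b (blk 15, set 7) → VC-HIT  vc=[31, 25, 23]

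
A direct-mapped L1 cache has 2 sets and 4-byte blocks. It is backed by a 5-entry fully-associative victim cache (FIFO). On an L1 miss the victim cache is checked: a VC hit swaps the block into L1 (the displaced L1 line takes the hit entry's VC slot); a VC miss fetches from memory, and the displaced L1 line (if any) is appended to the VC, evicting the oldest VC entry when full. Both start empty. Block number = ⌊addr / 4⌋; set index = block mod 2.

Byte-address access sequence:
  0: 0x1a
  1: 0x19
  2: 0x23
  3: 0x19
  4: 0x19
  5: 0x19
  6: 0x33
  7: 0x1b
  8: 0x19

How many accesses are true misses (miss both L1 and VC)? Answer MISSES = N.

  [0] addr=0x1a blk=6 s=0: MISS | VC []
  [1] addr=0x19 blk=6 s=0: L1-HIT | VC []
  [2] addr=0x23 blk=8 s=0: MISS | VC [6]
  [3] addr=0x19 blk=6 s=0: VC-HIT | VC [8]
  [4] addr=0x19 blk=6 s=0: L1-HIT | VC [8]
  [5] addr=0x19 blk=6 s=0: L1-HIT | VC [8]
  [6] addr=0x33 blk=12 s=0: MISS | VC [8, 6]
  [7] addr=0x1b blk=6 s=0: VC-HIT | VC [8, 12]
  [8] addr=0x19 blk=6 s=0: L1-HIT | VC [8, 12]

MISSES = 3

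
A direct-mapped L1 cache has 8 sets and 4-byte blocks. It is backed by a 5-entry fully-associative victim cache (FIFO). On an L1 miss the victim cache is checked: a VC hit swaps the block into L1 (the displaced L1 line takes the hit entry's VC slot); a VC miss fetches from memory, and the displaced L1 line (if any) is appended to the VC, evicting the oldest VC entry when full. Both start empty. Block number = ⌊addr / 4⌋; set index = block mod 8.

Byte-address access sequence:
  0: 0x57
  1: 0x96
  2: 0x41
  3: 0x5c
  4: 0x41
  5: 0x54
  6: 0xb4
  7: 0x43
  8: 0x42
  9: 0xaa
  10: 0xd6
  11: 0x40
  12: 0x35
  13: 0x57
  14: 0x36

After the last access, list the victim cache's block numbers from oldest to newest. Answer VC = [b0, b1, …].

#0 0x57→b21/s5 MISS; vc=[]
#1 0x96→b37/s5 MISS; vc=[21]
#2 0x41→b16/s0 MISS; vc=[21]
#3 0x5c→b23/s7 MISS; vc=[21]
#4 0x41→b16/s0 L1-HIT; vc=[21]
#5 0x54→b21/s5 VC-HIT; vc=[37]
#6 0xb4→b45/s5 MISS; vc=[37,21]
#7 0x43→b16/s0 L1-HIT; vc=[37,21]
#8 0x42→b16/s0 L1-HIT; vc=[37,21]
#9 0xaa→b42/s2 MISS; vc=[37,21]
#10 0xd6→b53/s5 MISS; vc=[37,21,45]
#11 0x40→b16/s0 L1-HIT; vc=[37,21,45]
#12 0x35→b13/s5 MISS; vc=[37,21,45,53]
#13 0x57→b21/s5 VC-HIT; vc=[37,13,45,53]
#14 0x36→b13/s5 VC-HIT; vc=[37,21,45,53]

VC = [37, 21, 45, 53]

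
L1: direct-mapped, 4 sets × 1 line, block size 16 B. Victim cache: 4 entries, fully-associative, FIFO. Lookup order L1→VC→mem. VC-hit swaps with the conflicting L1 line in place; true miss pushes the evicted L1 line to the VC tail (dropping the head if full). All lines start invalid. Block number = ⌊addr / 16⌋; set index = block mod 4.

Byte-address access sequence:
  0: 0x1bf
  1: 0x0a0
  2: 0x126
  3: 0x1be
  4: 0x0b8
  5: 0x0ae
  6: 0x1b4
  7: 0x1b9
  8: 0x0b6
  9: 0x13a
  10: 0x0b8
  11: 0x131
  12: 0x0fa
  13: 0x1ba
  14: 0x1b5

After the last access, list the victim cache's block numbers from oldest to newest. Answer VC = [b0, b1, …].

VC = [18, 15, 11, 19]

#0 0x1bf→b27/s3 MISS; vc=[]
#1 0xa0→b10/s2 MISS; vc=[]
#2 0x126→b18/s2 MISS; vc=[10]
#3 0x1be→b27/s3 L1-HIT; vc=[10]
#4 0xb8→b11/s3 MISS; vc=[10,27]
#5 0xae→b10/s2 VC-HIT; vc=[18,27]
#6 0x1b4→b27/s3 VC-HIT; vc=[18,11]
#7 0x1b9→b27/s3 L1-HIT; vc=[18,11]
#8 0xb6→b11/s3 VC-HIT; vc=[18,27]
#9 0x13a→b19/s3 MISS; vc=[18,27,11]
#10 0xb8→b11/s3 VC-HIT; vc=[18,27,19]
#11 0x131→b19/s3 VC-HIT; vc=[18,27,11]
#12 0xfa→b15/s3 MISS; vc=[18,27,11,19]
#13 0x1ba→b27/s3 VC-HIT; vc=[18,15,11,19]
#14 0x1b5→b27/s3 L1-HIT; vc=[18,15,11,19]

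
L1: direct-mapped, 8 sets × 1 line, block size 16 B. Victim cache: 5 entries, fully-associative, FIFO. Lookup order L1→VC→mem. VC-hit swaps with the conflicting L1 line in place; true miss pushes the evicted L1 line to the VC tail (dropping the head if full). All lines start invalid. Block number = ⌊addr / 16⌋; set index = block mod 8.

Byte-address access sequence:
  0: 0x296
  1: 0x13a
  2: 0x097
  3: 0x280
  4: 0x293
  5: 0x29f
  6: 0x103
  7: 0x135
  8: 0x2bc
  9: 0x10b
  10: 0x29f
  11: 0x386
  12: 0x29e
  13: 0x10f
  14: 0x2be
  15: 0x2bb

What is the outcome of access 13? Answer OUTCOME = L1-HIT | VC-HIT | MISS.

OUTCOME = VC-HIT

#0 0x296→b41/s1 MISS; vc=[]
#1 0x13a→b19/s3 MISS; vc=[]
#2 0x97→b9/s1 MISS; vc=[41]
#3 0x280→b40/s0 MISS; vc=[41]
#4 0x293→b41/s1 VC-HIT; vc=[9]
#5 0x29f→b41/s1 L1-HIT; vc=[9]
#6 0x103→b16/s0 MISS; vc=[9,40]
#7 0x135→b19/s3 L1-HIT; vc=[9,40]
#8 0x2bc→b43/s3 MISS; vc=[9,40,19]
#9 0x10b→b16/s0 L1-HIT; vc=[9,40,19]
#10 0x29f→b41/s1 L1-HIT; vc=[9,40,19]
#11 0x386→b56/s0 MISS; vc=[9,40,19,16]
#12 0x29e→b41/s1 L1-HIT; vc=[9,40,19,16]
#13 0x10f→b16/s0 VC-HIT; vc=[9,40,19,56]
#14 0x2be→b43/s3 L1-HIT; vc=[9,40,19,56]
#15 0x2bb→b43/s3 L1-HIT; vc=[9,40,19,56]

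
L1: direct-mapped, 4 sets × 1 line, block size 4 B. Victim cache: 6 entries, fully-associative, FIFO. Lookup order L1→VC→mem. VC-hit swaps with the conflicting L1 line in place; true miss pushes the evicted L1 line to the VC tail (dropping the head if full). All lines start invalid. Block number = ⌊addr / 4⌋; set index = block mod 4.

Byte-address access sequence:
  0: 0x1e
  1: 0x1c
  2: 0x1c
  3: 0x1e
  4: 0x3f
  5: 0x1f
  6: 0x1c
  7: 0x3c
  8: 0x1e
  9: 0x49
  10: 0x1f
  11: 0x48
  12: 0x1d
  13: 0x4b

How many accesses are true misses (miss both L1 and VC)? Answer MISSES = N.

0: 0x1e (blk 7, set 3) → MISS  vc=[]
1: 0x1c (blk 7, set 3) → L1-HIT  vc=[]
2: 0x1c (blk 7, set 3) → L1-HIT  vc=[]
3: 0x1e (blk 7, set 3) → L1-HIT  vc=[]
4: 0x3f (blk 15, set 3) → MISS  vc=[7]
5: 0x1f (blk 7, set 3) → VC-HIT  vc=[15]
6: 0x1c (blk 7, set 3) → L1-HIT  vc=[15]
7: 0x3c (blk 15, set 3) → VC-HIT  vc=[7]
8: 0x1e (blk 7, set 3) → VC-HIT  vc=[15]
9: 0x49 (blk 18, set 2) → MISS  vc=[15]
10: 0x1f (blk 7, set 3) → L1-HIT  vc=[15]
11: 0x48 (blk 18, set 2) → L1-HIT  vc=[15]
12: 0x1d (blk 7, set 3) → L1-HIT  vc=[15]
13: 0x4b (blk 18, set 2) → L1-HIT  vc=[15]

MISSES = 3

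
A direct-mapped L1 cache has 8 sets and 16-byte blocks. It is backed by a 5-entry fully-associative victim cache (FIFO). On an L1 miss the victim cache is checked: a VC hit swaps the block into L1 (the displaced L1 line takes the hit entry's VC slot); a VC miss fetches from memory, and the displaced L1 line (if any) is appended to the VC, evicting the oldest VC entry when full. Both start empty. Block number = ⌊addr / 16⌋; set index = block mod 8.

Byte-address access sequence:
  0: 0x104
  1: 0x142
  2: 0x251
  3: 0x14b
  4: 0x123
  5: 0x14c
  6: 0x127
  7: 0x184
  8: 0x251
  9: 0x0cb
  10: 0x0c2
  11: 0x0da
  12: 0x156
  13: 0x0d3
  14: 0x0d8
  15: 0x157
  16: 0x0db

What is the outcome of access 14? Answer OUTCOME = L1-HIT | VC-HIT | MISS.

OUTCOME = L1-HIT

#0 0x104→b16/s0 MISS; vc=[]
#1 0x142→b20/s4 MISS; vc=[]
#2 0x251→b37/s5 MISS; vc=[]
#3 0x14b→b20/s4 L1-HIT; vc=[]
#4 0x123→b18/s2 MISS; vc=[]
#5 0x14c→b20/s4 L1-HIT; vc=[]
#6 0x127→b18/s2 L1-HIT; vc=[]
#7 0x184→b24/s0 MISS; vc=[16]
#8 0x251→b37/s5 L1-HIT; vc=[16]
#9 0xcb→b12/s4 MISS; vc=[16,20]
#10 0xc2→b12/s4 L1-HIT; vc=[16,20]
#11 0xda→b13/s5 MISS; vc=[16,20,37]
#12 0x156→b21/s5 MISS; vc=[16,20,37,13]
#13 0xd3→b13/s5 VC-HIT; vc=[16,20,37,21]
#14 0xd8→b13/s5 L1-HIT; vc=[16,20,37,21]
#15 0x157→b21/s5 VC-HIT; vc=[16,20,37,13]
#16 0xdb→b13/s5 VC-HIT; vc=[16,20,37,21]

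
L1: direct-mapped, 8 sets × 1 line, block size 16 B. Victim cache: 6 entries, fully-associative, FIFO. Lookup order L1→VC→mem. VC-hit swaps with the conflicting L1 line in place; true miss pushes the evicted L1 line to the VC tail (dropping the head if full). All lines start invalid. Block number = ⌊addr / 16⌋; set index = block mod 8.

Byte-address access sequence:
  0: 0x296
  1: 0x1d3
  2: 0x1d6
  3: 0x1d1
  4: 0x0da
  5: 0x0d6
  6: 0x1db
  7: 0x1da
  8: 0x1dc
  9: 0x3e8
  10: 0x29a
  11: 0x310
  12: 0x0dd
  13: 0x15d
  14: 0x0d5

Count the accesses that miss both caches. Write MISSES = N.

MISSES = 6

#0 0x296→b41/s1 MISS; vc=[]
#1 0x1d3→b29/s5 MISS; vc=[]
#2 0x1d6→b29/s5 L1-HIT; vc=[]
#3 0x1d1→b29/s5 L1-HIT; vc=[]
#4 0xda→b13/s5 MISS; vc=[29]
#5 0xd6→b13/s5 L1-HIT; vc=[29]
#6 0x1db→b29/s5 VC-HIT; vc=[13]
#7 0x1da→b29/s5 L1-HIT; vc=[13]
#8 0x1dc→b29/s5 L1-HIT; vc=[13]
#9 0x3e8→b62/s6 MISS; vc=[13]
#10 0x29a→b41/s1 L1-HIT; vc=[13]
#11 0x310→b49/s1 MISS; vc=[13,41]
#12 0xdd→b13/s5 VC-HIT; vc=[29,41]
#13 0x15d→b21/s5 MISS; vc=[29,41,13]
#14 0xd5→b13/s5 VC-HIT; vc=[29,41,21]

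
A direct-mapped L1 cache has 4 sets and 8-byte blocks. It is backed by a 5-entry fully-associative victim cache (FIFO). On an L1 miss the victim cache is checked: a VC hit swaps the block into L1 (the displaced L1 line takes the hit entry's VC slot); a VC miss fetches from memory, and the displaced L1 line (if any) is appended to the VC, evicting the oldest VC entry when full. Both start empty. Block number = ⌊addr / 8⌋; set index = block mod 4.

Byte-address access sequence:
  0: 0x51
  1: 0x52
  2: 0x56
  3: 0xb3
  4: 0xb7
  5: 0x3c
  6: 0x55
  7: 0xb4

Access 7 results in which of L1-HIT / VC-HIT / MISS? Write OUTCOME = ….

OUTCOME = VC-HIT

0: 0x51 (blk 10, set 2) → MISS  vc=[]
1: 0x52 (blk 10, set 2) → L1-HIT  vc=[]
2: 0x56 (blk 10, set 2) → L1-HIT  vc=[]
3: 0xb3 (blk 22, set 2) → MISS  vc=[10]
4: 0xb7 (blk 22, set 2) → L1-HIT  vc=[10]
5: 0x3c (blk 7, set 3) → MISS  vc=[10]
6: 0x55 (blk 10, set 2) → VC-HIT  vc=[22]
7: 0xb4 (blk 22, set 2) → VC-HIT  vc=[10]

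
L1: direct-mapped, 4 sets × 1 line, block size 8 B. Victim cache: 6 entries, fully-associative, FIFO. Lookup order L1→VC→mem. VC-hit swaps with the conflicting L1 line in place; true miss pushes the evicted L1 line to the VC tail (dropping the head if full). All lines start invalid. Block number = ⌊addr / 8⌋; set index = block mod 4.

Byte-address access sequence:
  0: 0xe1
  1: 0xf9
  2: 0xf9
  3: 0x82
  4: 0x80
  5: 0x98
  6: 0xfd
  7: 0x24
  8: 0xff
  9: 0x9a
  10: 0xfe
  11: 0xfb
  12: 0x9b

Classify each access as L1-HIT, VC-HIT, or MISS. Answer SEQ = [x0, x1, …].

SEQ = [MISS, MISS, L1-HIT, MISS, L1-HIT, MISS, VC-HIT, MISS, L1-HIT, VC-HIT, VC-HIT, L1-HIT, VC-HIT]

0: 0xe1 (blk 28, set 0) → MISS  vc=[]
1: 0xf9 (blk 31, set 3) → MISS  vc=[]
2: 0xf9 (blk 31, set 3) → L1-HIT  vc=[]
3: 0x82 (blk 16, set 0) → MISS  vc=[28]
4: 0x80 (blk 16, set 0) → L1-HIT  vc=[28]
5: 0x98 (blk 19, set 3) → MISS  vc=[28, 31]
6: 0xfd (blk 31, set 3) → VC-HIT  vc=[28, 19]
7: 0x24 (blk 4, set 0) → MISS  vc=[28, 19, 16]
8: 0xff (blk 31, set 3) → L1-HIT  vc=[28, 19, 16]
9: 0x9a (blk 19, set 3) → VC-HIT  vc=[28, 31, 16]
10: 0xfe (blk 31, set 3) → VC-HIT  vc=[28, 19, 16]
11: 0xfb (blk 31, set 3) → L1-HIT  vc=[28, 19, 16]
12: 0x9b (blk 19, set 3) → VC-HIT  vc=[28, 31, 16]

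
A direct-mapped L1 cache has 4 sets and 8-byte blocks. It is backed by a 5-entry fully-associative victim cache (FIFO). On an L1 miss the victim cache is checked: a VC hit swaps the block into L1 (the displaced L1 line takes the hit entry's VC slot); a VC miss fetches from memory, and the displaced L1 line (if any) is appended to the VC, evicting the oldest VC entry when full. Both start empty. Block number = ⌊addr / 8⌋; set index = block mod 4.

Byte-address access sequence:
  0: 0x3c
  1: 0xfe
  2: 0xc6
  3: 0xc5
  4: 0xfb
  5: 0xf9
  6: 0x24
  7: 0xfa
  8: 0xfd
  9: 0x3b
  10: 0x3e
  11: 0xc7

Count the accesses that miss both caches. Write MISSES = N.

MISSES = 4

  [0] addr=0x3c blk=7 s=3: MISS | VC []
  [1] addr=0xfe blk=31 s=3: MISS | VC [7]
  [2] addr=0xc6 blk=24 s=0: MISS | VC [7]
  [3] addr=0xc5 blk=24 s=0: L1-HIT | VC [7]
  [4] addr=0xfb blk=31 s=3: L1-HIT | VC [7]
  [5] addr=0xf9 blk=31 s=3: L1-HIT | VC [7]
  [6] addr=0x24 blk=4 s=0: MISS | VC [7, 24]
  [7] addr=0xfa blk=31 s=3: L1-HIT | VC [7, 24]
  [8] addr=0xfd blk=31 s=3: L1-HIT | VC [7, 24]
  [9] addr=0x3b blk=7 s=3: VC-HIT | VC [31, 24]
  [10] addr=0x3e blk=7 s=3: L1-HIT | VC [31, 24]
  [11] addr=0xc7 blk=24 s=0: VC-HIT | VC [31, 4]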